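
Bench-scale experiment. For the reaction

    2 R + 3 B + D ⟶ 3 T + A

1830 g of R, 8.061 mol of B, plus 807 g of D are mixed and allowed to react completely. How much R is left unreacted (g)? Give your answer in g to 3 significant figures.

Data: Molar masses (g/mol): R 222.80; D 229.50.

n(R) = 1830 / 222.80 = 8.214 mol
n(B) = 8.061 mol
n(D) = 807.0 / 229.50 = 3.516 mol
n/ν for R = 8.214/2 = 4.107
n/ν for B = 8.061/3 = 2.687
n/ν for D = 3.516/1 = 3.516
Smallest n/ν is B → limiting reagent.
R consumed = (2/3) × 8.061 = 5.374 mol
R remaining = 8.214 − 5.374 = 2.840 mol
mass = 2.840 × 222.80 = 632.8 g

633 g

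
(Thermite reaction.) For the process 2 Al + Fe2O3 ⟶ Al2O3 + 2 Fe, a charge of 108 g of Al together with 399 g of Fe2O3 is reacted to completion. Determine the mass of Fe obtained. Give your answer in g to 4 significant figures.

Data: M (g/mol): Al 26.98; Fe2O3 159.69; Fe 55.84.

n(Al) = 108.0 / 26.98 = 4.003 mol
n(Fe2O3) = 399.0 / 159.69 = 2.499 mol
n/ν → Al: 2.002, Fe2O3: 2.499; Al is limiting.
n(Fe) = (2/2) × 4.003 = 4.003 mol
mass = 4.003 × 55.84 = 223.5 g

223.5 g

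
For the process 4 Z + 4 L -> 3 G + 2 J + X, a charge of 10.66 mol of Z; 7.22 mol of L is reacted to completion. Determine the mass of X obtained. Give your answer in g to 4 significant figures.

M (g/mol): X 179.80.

324.5 g

n(Z) = 10.66 mol
n(L) = 7.220 mol
n/ν for Z = 10.66/4 = 2.665
n/ν for L = 7.220/4 = 1.805
Smallest n/ν is L → limiting reagent.
n(X) = (1/4) × 7.220 = 1.805 mol
mass = 1.805 × 179.80 = 324.5 g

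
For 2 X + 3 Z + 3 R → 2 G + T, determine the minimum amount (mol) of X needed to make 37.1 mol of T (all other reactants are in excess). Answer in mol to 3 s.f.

74.2 mol

n(T) = 37.10 mol
n(X) = (2/1) × 37.10 = 74.20 mol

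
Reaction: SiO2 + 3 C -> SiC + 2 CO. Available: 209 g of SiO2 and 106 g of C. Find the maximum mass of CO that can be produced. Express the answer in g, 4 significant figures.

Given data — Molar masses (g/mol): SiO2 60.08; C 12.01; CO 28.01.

n(SiO2) = 209.0 / 60.08 = 3.479 mol
n(C) = 106.0 / 12.01 = 8.826 mol
n/ν for SiO2 = 3.479/1 = 3.479
n/ν for C = 8.826/3 = 2.942
Smallest n/ν is C → limiting reagent.
n(CO) = (2/3) × 8.826 = 5.884 mol
mass = 5.884 × 28.01 = 164.8 g

164.8 g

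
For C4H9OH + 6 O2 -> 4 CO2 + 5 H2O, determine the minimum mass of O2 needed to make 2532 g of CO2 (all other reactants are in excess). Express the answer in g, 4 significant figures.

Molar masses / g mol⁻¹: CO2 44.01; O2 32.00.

2762 g

n(CO2) = 2532 / 44.01 = 57.53 mol
n(O2) = (6/4) × 57.53 = 86.30 mol
mass = 86.30 × 32.00 = 2762 g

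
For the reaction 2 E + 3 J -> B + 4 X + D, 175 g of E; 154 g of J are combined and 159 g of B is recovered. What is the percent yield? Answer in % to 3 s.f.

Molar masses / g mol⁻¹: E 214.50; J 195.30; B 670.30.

n(E) = 175.0 / 214.50 = 0.8159 mol
n(J) = 154.0 / 195.30 = 0.7885 mol
n/ν for E = 0.8159/2 = 0.4080
n/ν for J = 0.7885/3 = 0.2628
Smallest n/ν is J → limiting reagent.
theoretical n(B) = (1/3) × 0.7885 = 0.2628 mol → 176.2 g
% yield = 159 / 176.2 × 100 = 90.24 %

90.2 %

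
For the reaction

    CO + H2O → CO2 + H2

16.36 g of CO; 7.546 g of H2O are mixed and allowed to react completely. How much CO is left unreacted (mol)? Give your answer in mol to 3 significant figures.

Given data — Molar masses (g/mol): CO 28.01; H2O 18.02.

n(CO) = 16.36 / 28.01 = 0.5841 mol
n(H2O) = 7.546 / 18.02 = 0.4188 mol
n/ν → CO: 0.5841, H2O: 0.4188; H2O is limiting.
CO consumed = (1/1) × 0.4188 = 0.4188 mol
CO remaining = 0.5841 − 0.4188 = 0.1653 mol

0.165 mol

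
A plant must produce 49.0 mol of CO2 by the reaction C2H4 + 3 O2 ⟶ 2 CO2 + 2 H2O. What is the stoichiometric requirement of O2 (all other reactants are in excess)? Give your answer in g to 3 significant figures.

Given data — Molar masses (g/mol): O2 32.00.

n(CO2) = 49.00 mol
n(O2) = (3/2) × 49.00 = 73.50 mol
mass = 73.50 × 32.00 = 2352 g

2350 g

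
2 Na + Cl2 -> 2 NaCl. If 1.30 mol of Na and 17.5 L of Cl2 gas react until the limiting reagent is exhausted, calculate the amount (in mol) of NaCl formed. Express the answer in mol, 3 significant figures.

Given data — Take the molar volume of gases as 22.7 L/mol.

n(Na) = 1.300 mol
n(Cl2) = 17.50 / 22.7 = 0.7709 mol
n/ν for Na = 1.300/2 = 0.6500
n/ν for Cl2 = 0.7709/1 = 0.7709
Smallest n/ν is Na → limiting reagent.
n(NaCl) = (2/2) × 1.300 = 1.300 mol

1.30 mol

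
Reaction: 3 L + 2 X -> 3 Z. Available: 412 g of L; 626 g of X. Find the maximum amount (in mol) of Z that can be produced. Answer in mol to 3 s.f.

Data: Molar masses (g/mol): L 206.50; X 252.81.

n(L) = 412.0 / 206.50 = 1.995 mol
n(X) = 626.0 / 252.81 = 2.476 mol
n/ν → L: 0.6650, X: 1.238; L is limiting.
n(Z) = (3/3) × 1.995 = 1.995 mol

2.00 mol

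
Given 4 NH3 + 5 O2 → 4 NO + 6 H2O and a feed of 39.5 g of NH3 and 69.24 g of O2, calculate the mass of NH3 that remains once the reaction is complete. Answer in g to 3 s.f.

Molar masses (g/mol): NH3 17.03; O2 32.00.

10.0 g

n(NH3) = 39.50 / 17.03 = 2.319 mol
n(O2) = 69.24 / 32.00 = 2.164 mol
n/ν for NH3 = 2.319/4 = 0.5798
n/ν for O2 = 2.164/5 = 0.4328
Smallest n/ν is O2 → limiting reagent.
NH3 consumed = (4/5) × 2.164 = 1.731 mol
NH3 remaining = 2.319 − 1.731 = 0.5880 mol
mass = 0.5880 × 17.03 = 10.01 g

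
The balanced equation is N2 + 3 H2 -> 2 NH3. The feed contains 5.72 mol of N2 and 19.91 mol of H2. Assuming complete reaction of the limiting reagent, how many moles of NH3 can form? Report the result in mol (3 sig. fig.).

11.4 mol

n(N2) = 5.720 mol
n(H2) = 19.91 mol
n/ν for N2 = 5.720/1 = 5.720
n/ν for H2 = 19.91/3 = 6.637
Smallest n/ν is N2 → limiting reagent.
n(NH3) = (2/1) × 5.720 = 11.44 mol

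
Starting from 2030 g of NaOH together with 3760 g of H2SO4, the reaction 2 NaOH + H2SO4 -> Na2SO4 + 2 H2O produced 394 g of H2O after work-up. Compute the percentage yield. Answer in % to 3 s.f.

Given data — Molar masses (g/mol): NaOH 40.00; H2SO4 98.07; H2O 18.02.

n(NaOH) = 2030 / 40.00 = 50.75 mol
n(H2SO4) = 3760 / 98.07 = 38.34 mol
n/ν → NaOH: 25.38, H2SO4: 38.34; NaOH is limiting.
theoretical n(H2O) = (2/2) × 50.75 = 50.75 mol → 914.5 g
% yield = 394 / 914.5 × 100 = 43.08 %

43.1 %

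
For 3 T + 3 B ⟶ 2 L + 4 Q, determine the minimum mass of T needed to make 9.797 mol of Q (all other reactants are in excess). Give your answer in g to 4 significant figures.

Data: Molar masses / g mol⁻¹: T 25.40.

186.6 g

n(Q) = 9.797 mol
n(T) = (3/4) × 9.797 = 7.348 mol
mass = 7.348 × 25.40 = 186.6 g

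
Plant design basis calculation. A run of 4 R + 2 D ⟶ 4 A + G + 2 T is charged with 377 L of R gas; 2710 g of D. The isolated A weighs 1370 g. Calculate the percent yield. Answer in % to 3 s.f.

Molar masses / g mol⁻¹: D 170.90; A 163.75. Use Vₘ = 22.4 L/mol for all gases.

n(R) = 377.0 / 22.4 = 16.83 mol
n(D) = 2710 / 170.90 = 15.86 mol
n/ν → R: 4.208, D: 7.930; R is limiting.
theoretical n(A) = (4/4) × 16.83 = 16.83 mol → 2756 g
% yield = 1370 / 2756 × 100 = 49.71 %

49.7 %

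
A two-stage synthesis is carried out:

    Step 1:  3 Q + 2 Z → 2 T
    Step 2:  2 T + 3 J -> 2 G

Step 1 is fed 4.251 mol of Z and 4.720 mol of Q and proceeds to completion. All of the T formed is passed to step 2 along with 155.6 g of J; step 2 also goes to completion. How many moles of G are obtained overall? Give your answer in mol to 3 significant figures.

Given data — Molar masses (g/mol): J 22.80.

Step 1:
n(Z) = 4.251 mol
n(Q) = 4.720 mol
n/ν for Z = 4.251/2 = 2.126
n/ν for Q = 4.720/3 = 1.573
Smallest n/ν is Q → limiting reagent.
n(T) produced = (2/3) × 4.720 = 3.147 mol
Step 2:
n(T) available = 3.147 mol
n(J) = 155.6 / 22.80 = 6.825 mol
n/ν for T = 3.147/2 = 1.574
n/ν for J = 6.825/3 = 2.275
Smallest n/ν is T → limiting reagent.
n(G) = (2/2) × 3.147 = 3.147 mol

3.15 mol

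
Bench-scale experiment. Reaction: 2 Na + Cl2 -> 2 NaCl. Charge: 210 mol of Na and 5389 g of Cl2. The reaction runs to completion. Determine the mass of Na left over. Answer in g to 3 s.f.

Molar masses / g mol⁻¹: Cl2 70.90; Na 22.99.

n(Na) = 210.0 mol
n(Cl2) = 5389 / 70.90 = 76.01 mol
n/ν for Na = 210.0/2 = 105.0
n/ν for Cl2 = 76.01/1 = 76.01
Smallest n/ν is Cl2 → limiting reagent.
Na consumed = (2/1) × 76.01 = 152.0 mol
Na remaining = 210.0 − 152.0 = 58.00 mol
mass = 58.00 × 22.99 = 1333 g

1330 g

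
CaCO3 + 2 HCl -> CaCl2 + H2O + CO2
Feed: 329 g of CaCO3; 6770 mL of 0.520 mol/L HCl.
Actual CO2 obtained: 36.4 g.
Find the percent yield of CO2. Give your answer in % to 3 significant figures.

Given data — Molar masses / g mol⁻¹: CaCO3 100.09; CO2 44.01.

n(CaCO3) = 329.0 / 100.09 = 3.287 mol
n(HCl) = 0.520 × 6770/1000 = 3.520 mol
n/ν for CaCO3 = 3.287/1 = 3.287
n/ν for HCl = 3.520/2 = 1.760
Smallest n/ν is HCl → limiting reagent.
theoretical n(CO2) = (1/2) × 3.520 = 1.760 mol → 77.46 g
% yield = 36.4 / 77.46 × 100 = 46.99 %

47.0 %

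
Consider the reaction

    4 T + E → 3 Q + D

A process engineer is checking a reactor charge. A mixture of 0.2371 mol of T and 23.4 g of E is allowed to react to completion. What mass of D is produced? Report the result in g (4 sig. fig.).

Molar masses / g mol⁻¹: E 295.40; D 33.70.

n(T) = 0.2371 mol
n(E) = 23.40 / 295.40 = 0.07921 mol
n/ν → T: 0.05928, E: 0.07921; T is limiting.
n(D) = (1/4) × 0.2371 = 0.05928 mol
mass = 0.05928 × 33.70 = 1.998 g

1.998 g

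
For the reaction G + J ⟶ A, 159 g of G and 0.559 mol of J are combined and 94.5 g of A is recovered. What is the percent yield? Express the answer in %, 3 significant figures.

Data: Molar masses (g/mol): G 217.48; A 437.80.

38.6 %

n(G) = 159.0 / 217.48 = 0.7311 mol
n(J) = 0.5590 mol
n/ν for G = 0.7311/1 = 0.7311
n/ν for J = 0.5590/1 = 0.5590
Smallest n/ν is J → limiting reagent.
theoretical n(A) = (1/1) × 0.5590 = 0.5590 mol → 244.7 g
% yield = 94.5 / 244.7 × 100 = 38.62 %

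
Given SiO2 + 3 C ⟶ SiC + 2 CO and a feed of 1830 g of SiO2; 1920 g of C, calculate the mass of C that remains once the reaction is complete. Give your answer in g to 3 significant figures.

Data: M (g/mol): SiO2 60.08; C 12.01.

823 g

n(SiO2) = 1830 / 60.08 = 30.46 mol
n(C) = 1920 / 12.01 = 159.9 mol
n/ν for SiO2 = 30.46/1 = 30.46
n/ν for C = 159.9/3 = 53.30
Smallest n/ν is SiO2 → limiting reagent.
C consumed = (3/1) × 30.46 = 91.38 mol
C remaining = 159.9 − 91.38 = 68.52 mol
mass = 68.52 × 12.01 = 822.9 g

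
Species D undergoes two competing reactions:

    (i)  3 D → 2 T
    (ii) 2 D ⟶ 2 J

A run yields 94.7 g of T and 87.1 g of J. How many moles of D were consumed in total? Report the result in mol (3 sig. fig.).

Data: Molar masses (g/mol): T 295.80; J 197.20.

n(T) = 94.7 / 295.80 = 0.3201 mol
n(J) = 87.1 / 197.20 = 0.4417 mol
n(D) via (i) = (3/2)×0.3201 = 0.4802 mol
n(D) via (ii) = (2/2)×0.4417 = 0.4417 mol
total n(D) = 0.4802 + 0.4417 = 0.9219 mol

0.922 mol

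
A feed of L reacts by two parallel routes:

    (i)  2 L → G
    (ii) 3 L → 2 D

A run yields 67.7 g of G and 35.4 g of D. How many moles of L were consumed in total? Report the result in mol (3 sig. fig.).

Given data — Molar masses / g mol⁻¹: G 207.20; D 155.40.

n(G) = 67.7 / 207.20 = 0.3267 mol
n(D) = 35.4 / 155.40 = 0.2278 mol
n(L) via (i) = (2/1)×0.3267 = 0.6534 mol
n(L) via (ii) = (3/2)×0.2278 = 0.3417 mol
total n(L) = 0.6534 + 0.3417 = 0.9951 mol

0.995 mol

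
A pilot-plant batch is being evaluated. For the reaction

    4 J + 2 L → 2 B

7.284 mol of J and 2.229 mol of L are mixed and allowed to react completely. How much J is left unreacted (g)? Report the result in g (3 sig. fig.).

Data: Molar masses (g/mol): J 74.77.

211 g

n(J) = 7.284 mol
n(L) = 2.229 mol
n/ν for J = 7.284/4 = 1.821
n/ν for L = 2.229/2 = 1.115
Smallest n/ν is L → limiting reagent.
J consumed = (4/2) × 2.229 = 4.458 mol
J remaining = 7.284 − 4.458 = 2.826 mol
mass = 2.826 × 74.77 = 211.3 g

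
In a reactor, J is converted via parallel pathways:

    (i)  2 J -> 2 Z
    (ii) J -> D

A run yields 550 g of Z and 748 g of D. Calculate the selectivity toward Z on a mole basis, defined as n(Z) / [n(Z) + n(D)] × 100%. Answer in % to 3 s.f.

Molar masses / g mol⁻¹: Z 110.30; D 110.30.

n(Z) = 550 / 110.30 = 4.986 mol
n(D) = 748 / 110.30 = 6.782 mol
selectivity = 4.986/(4.986+6.782) × 100 = 42.37 %

42.4 %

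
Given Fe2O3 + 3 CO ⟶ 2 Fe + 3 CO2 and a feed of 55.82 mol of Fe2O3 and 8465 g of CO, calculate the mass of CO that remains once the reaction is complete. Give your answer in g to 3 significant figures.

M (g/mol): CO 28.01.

n(Fe2O3) = 55.82 mol
n(CO) = 8465 / 28.01 = 302.2 mol
n/ν for Fe2O3 = 55.82/1 = 55.82
n/ν for CO = 302.2/3 = 100.7
Smallest n/ν is Fe2O3 → limiting reagent.
CO consumed = (3/1) × 55.82 = 167.5 mol
CO remaining = 302.2 − 167.5 = 134.7 mol
mass = 134.7 × 28.01 = 3773 g

3770 g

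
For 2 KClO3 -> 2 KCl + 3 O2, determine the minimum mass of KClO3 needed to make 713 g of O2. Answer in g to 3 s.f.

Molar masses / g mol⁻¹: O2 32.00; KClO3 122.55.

n(O2) = 713 / 32.00 = 22.28 mol
n(KClO3) = (2/3) × 22.28 = 14.85 mol
mass = 14.85 × 122.55 = 1820 g

1820 g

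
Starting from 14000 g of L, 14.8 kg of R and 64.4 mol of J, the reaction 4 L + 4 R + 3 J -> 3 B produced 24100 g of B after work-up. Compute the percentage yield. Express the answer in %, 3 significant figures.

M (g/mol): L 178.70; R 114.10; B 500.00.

82.0 %

n(L) = 14000 / 178.70 = 78.34 mol
n(R) = 14.80×1000 / 114.10 = 129.7 mol
n(J) = 64.40 mol
n/ν → L: 19.59, R: 32.43, J: 21.47; L is limiting.
theoretical n(B) = (3/4) × 78.34 = 58.76 mol → 29380 g
% yield = 24100 / 29380 × 100 = 82.03 %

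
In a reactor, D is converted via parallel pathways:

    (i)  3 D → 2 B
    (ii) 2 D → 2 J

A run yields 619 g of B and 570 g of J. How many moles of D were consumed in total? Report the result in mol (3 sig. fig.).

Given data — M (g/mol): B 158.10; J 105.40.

n(B) = 619 / 158.10 = 3.915 mol
n(J) = 570 / 105.40 = 5.408 mol
n(D) via (i) = (3/2)×3.915 = 5.873 mol
n(D) via (ii) = (2/2)×5.408 = 5.408 mol
total n(D) = 5.873 + 5.408 = 11.28 mol

11.3 mol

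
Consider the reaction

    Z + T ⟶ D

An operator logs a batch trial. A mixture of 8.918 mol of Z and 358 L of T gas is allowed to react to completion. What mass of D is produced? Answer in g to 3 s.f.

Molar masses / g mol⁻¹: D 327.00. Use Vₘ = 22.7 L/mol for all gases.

2920 g

n(Z) = 8.918 mol
n(T) = 358.0 / 22.7 = 15.77 mol
n/ν → Z: 8.918, T: 15.77; Z is limiting.
n(D) = (1/1) × 8.918 = 8.918 mol
mass = 8.918 × 327.00 = 2916 g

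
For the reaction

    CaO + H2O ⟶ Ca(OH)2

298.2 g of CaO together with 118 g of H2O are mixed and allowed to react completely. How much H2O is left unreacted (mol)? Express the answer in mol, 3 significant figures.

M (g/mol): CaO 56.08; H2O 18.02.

1.23 mol

n(CaO) = 298.2 / 56.08 = 5.317 mol
n(H2O) = 118.0 / 18.02 = 6.548 mol
n/ν → CaO: 5.317, H2O: 6.548; CaO is limiting.
H2O consumed = (1/1) × 5.317 = 5.317 mol
H2O remaining = 6.548 − 5.317 = 1.231 mol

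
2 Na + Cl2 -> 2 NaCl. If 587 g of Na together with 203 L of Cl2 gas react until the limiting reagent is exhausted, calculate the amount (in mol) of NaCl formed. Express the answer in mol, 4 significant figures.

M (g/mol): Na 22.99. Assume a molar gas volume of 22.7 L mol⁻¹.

n(Na) = 587.0 / 22.99 = 25.53 mol
n(Cl2) = 203.0 / 22.7 = 8.943 mol
n/ν for Na = 25.53/2 = 12.77
n/ν for Cl2 = 8.943/1 = 8.943
Smallest n/ν is Cl2 → limiting reagent.
n(NaCl) = (2/1) × 8.943 = 17.89 mol

17.89 mol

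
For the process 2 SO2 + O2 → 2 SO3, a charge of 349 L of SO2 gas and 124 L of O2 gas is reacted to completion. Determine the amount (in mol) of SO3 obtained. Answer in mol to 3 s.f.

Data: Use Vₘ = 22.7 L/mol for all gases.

n(SO2) = 349.0 / 22.7 = 15.37 mol
n(O2) = 124.0 / 22.7 = 5.463 mol
n/ν for SO2 = 15.37/2 = 7.685
n/ν for O2 = 5.463/1 = 5.463
Smallest n/ν is O2 → limiting reagent.
n(SO3) = (2/1) × 5.463 = 10.93 mol

10.9 mol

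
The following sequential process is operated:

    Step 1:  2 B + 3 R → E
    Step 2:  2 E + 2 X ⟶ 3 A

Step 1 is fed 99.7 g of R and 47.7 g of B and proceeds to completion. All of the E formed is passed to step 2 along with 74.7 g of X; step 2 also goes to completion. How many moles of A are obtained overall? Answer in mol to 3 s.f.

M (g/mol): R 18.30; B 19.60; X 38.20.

Step 1:
n(R) = 99.70 / 18.30 = 5.448 mol
n(B) = 47.70 / 19.60 = 2.434 mol
n/ν for R = 5.448/3 = 1.816
n/ν for B = 2.434/2 = 1.217
Smallest n/ν is B → limiting reagent.
n(E) produced = (1/2) × 2.434 = 1.217 mol
Step 2:
n(E) available = 1.217 mol
n(X) = 74.70 / 38.20 = 1.955 mol
n/ν for E = 1.217/2 = 0.6085
n/ν for X = 1.955/2 = 0.9775
Smallest n/ν is E → limiting reagent.
n(A) = (3/2) × 1.217 = 1.826 mol

1.83 mol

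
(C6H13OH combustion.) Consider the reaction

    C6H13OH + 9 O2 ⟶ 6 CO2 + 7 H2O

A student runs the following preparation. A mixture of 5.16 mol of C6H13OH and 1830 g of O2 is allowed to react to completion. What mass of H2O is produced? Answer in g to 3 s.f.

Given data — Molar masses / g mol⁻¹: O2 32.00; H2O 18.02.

651 g

n(C6H13OH) = 5.160 mol
n(O2) = 1830 / 32.00 = 57.19 mol
n/ν for C6H13OH = 5.160/1 = 5.160
n/ν for O2 = 57.19/9 = 6.354
Smallest n/ν is C6H13OH → limiting reagent.
n(H2O) = (7/1) × 5.160 = 36.12 mol
mass = 36.12 × 18.02 = 650.9 g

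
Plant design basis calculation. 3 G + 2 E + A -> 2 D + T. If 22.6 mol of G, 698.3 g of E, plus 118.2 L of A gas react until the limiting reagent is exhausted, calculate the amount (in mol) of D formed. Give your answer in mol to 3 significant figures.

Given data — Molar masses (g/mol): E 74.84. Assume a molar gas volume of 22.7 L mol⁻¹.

n(G) = 22.60 mol
n(E) = 698.3 / 74.84 = 9.331 mol
n(A) = 118.2 / 22.7 = 5.207 mol
n/ν for G = 22.60/3 = 7.533
n/ν for E = 9.331/2 = 4.666
n/ν for A = 5.207/1 = 5.207
Smallest n/ν is E → limiting reagent.
n(D) = (2/2) × 9.331 = 9.331 mol

9.33 mol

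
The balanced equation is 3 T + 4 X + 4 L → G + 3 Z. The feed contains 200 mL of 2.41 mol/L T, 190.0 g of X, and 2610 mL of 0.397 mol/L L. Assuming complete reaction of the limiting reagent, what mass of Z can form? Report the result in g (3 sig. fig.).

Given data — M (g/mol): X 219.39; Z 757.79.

n(T) = 2.41 × 200.0/1000 = 0.4820 mol
n(X) = 190.0 / 219.39 = 0.8660 mol
n(L) = 0.397 × 2610/1000 = 1.036 mol
n/ν for T = 0.4820/3 = 0.1607
n/ν for X = 0.8660/4 = 0.2165
n/ν for L = 1.036/4 = 0.2590
Smallest n/ν is T → limiting reagent.
n(Z) = (3/3) × 0.4820 = 0.4820 mol
mass = 0.4820 × 757.79 = 365.3 g

365 g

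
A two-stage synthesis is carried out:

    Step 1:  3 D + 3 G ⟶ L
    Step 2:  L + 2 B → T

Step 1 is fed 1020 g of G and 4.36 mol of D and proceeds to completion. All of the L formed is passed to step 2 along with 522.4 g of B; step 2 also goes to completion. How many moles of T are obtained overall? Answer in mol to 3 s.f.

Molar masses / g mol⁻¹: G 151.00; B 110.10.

Step 1:
n(G) = 1020 / 151.00 = 6.755 mol
n(D) = 4.360 mol
n/ν for G = 6.755/3 = 2.252
n/ν for D = 4.360/3 = 1.453
Smallest n/ν is D → limiting reagent.
n(L) produced = (1/3) × 4.360 = 1.453 mol
Step 2:
n(L) available = 1.453 mol
n(B) = 522.4 / 110.10 = 4.745 mol
n/ν for L = 1.453/1 = 1.453
n/ν for B = 4.745/2 = 2.373
Smallest n/ν is L → limiting reagent.
n(T) = (1/1) × 1.453 = 1.453 mol

1.45 mol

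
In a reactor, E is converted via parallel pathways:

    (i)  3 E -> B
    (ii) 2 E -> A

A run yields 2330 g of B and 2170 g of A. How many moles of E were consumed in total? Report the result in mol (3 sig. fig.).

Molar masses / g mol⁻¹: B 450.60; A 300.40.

30.0 mol

n(B) = 2330 / 450.60 = 5.171 mol
n(A) = 2170 / 300.40 = 7.224 mol
n(E) via (i) = (3/1)×5.171 = 15.51 mol
n(E) via (ii) = (2/1)×7.224 = 14.45 mol
total n(E) = 15.51 + 14.45 = 29.96 mol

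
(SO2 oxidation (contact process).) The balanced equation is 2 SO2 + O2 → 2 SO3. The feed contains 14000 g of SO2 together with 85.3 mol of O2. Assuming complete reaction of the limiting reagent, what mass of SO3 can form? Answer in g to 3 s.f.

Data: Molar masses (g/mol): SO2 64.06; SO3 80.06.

n(SO2) = 14000 / 64.06 = 218.5 mol
n(O2) = 85.30 mol
n/ν → SO2: 109.3, O2: 85.30; O2 is limiting.
n(SO3) = (2/1) × 85.30 = 170.6 mol
mass = 170.6 × 80.06 = 13660 g

13700 g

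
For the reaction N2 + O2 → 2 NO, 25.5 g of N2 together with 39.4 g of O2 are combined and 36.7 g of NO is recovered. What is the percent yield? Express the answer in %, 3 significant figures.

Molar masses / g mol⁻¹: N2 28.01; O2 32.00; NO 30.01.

67.2 %

n(N2) = 25.50 / 28.01 = 0.9104 mol
n(O2) = 39.40 / 32.00 = 1.231 mol
n/ν for N2 = 0.9104/1 = 0.9104
n/ν for O2 = 1.231/1 = 1.231
Smallest n/ν is N2 → limiting reagent.
theoretical n(NO) = (2/1) × 0.9104 = 1.821 mol → 54.65 g
% yield = 36.7 / 54.65 × 100 = 67.15 %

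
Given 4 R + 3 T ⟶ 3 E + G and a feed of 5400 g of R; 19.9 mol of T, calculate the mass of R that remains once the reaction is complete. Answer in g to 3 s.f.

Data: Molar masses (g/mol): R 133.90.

n(R) = 5400 / 133.90 = 40.33 mol
n(T) = 19.90 mol
n/ν → R: 10.08, T: 6.633; T is limiting.
R consumed = (4/3) × 19.90 = 26.53 mol
R remaining = 40.33 − 26.53 = 13.80 mol
mass = 13.80 × 133.90 = 1848 g

1850 g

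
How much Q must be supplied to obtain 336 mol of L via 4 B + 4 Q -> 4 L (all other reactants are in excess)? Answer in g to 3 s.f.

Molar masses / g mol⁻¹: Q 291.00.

n(L) = 336.0 mol
n(Q) = (4/4) × 336.0 = 336.0 mol
mass = 336.0 × 291.00 = 97780 g

97800 g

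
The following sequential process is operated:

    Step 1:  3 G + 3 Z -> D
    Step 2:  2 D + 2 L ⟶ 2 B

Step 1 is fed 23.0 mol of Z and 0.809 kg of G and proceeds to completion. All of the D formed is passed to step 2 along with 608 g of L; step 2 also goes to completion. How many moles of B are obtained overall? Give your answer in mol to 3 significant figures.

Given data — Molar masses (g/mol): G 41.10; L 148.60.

4.09 mol

Step 1:
n(Z) = 23.00 mol
n(G) = 0.8090×1000 / 41.10 = 19.68 mol
n/ν → Z: 7.667, G: 6.560; G is limiting.
n(D) produced = (1/3) × 19.68 = 6.560 mol
Step 2:
n(D) available = 6.560 mol
n(L) = 608.0 / 148.60 = 4.092 mol
n/ν → D: 3.280, L: 2.046; L is limiting.
n(B) = (2/2) × 4.092 = 4.092 mol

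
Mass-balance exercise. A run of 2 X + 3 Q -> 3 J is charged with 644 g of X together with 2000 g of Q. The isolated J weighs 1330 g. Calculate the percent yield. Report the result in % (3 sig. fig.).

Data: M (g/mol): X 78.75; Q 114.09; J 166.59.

n(X) = 644.0 / 78.75 = 8.178 mol
n(Q) = 2000 / 114.09 = 17.53 mol
n/ν → X: 4.089, Q: 5.843; X is limiting.
theoretical n(J) = (3/2) × 8.178 = 12.27 mol → 2044 g
% yield = 1330 / 2044 × 100 = 65.07 %

65.1 %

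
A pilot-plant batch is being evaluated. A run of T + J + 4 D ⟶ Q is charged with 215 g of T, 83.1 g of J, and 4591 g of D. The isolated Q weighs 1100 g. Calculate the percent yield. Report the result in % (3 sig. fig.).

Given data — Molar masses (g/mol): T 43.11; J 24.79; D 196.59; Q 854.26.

n(T) = 215.0 / 43.11 = 4.987 mol
n(J) = 83.10 / 24.79 = 3.352 mol
n(D) = 4591 / 196.59 = 23.35 mol
n/ν for T = 4.987/1 = 4.987
n/ν for J = 3.352/1 = 3.352
n/ν for D = 23.35/4 = 5.838
Smallest n/ν is J → limiting reagent.
theoretical n(Q) = (1/1) × 3.352 = 3.352 mol → 2863 g
% yield = 1100 / 2863 × 100 = 38.42 %

38.4 %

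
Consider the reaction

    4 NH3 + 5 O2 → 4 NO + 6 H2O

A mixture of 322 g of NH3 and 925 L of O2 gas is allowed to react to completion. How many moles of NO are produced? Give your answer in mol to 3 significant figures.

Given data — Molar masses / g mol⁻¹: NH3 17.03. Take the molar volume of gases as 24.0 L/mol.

18.9 mol

n(NH3) = 322.0 / 17.03 = 18.91 mol
n(O2) = 925.0 / 24.0 = 38.54 mol
n/ν for NH3 = 18.91/4 = 4.728
n/ν for O2 = 38.54/5 = 7.708
Smallest n/ν is NH3 → limiting reagent.
n(NO) = (4/4) × 18.91 = 18.91 mol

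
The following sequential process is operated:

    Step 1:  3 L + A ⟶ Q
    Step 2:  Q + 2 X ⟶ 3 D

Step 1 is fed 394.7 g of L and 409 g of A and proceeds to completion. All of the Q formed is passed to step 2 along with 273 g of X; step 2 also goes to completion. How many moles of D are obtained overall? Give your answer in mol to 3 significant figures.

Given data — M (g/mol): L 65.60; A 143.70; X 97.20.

4.21 mol

Step 1:
n(L) = 394.7 / 65.60 = 6.017 mol
n(A) = 409.0 / 143.70 = 2.846 mol
n/ν for L = 6.017/3 = 2.006
n/ν for A = 2.846/1 = 2.846
Smallest n/ν is L → limiting reagent.
n(Q) produced = (1/3) × 6.017 = 2.006 mol
Step 2:
n(Q) available = 2.006 mol
n(X) = 273.0 / 97.20 = 2.809 mol
n/ν for Q = 2.006/1 = 2.006
n/ν for X = 2.809/2 = 1.405
Smallest n/ν is X → limiting reagent.
n(D) = (3/2) × 2.809 = 4.214 mol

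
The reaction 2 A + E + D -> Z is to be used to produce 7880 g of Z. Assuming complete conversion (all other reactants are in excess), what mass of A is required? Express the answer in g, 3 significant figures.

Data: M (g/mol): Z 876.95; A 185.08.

3330 g

n(Z) = 7880 / 876.95 = 8.986 mol
n(A) = (2/1) × 8.986 = 17.97 mol
mass = 17.97 × 185.08 = 3326 g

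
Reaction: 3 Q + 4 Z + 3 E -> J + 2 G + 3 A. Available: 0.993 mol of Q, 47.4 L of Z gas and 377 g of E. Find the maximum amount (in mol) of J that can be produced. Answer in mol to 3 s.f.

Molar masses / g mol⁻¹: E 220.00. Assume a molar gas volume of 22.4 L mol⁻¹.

n(Q) = 0.9930 mol
n(Z) = 47.40 / 22.4 = 2.116 mol
n(E) = 377.0 / 220.00 = 1.714 mol
n/ν for Q = 0.9930/3 = 0.3310
n/ν for Z = 2.116/4 = 0.5290
n/ν for E = 1.714/3 = 0.5713
Smallest n/ν is Q → limiting reagent.
n(J) = (1/3) × 0.9930 = 0.3310 mol

0.331 mol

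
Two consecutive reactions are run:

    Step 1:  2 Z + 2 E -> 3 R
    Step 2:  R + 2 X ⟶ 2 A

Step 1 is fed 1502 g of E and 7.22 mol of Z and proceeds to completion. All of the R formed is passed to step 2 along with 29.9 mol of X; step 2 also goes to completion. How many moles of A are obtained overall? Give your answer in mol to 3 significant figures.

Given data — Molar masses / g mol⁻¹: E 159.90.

Step 1:
n(E) = 1502 / 159.90 = 9.393 mol
n(Z) = 7.220 mol
n/ν for E = 9.393/2 = 4.697
n/ν for Z = 7.220/2 = 3.610
Smallest n/ν is Z → limiting reagent.
n(R) produced = (3/2) × 7.220 = 10.83 mol
Step 2:
n(R) available = 10.83 mol
n(X) = 29.90 mol
n/ν for R = 10.83/1 = 10.83
n/ν for X = 29.90/2 = 14.95
Smallest n/ν is R → limiting reagent.
n(A) = (2/1) × 10.83 = 21.66 mol

21.7 mol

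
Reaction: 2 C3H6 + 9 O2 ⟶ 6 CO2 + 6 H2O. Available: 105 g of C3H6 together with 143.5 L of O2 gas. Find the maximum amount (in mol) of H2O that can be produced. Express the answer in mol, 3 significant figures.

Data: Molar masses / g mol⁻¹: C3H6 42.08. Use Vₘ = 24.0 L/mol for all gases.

n(C3H6) = 105.0 / 42.08 = 2.495 mol
n(O2) = 143.5 / 24.0 = 5.979 mol
n/ν for C3H6 = 2.495/2 = 1.248
n/ν for O2 = 5.979/9 = 0.6643
Smallest n/ν is O2 → limiting reagent.
n(H2O) = (6/9) × 5.979 = 3.986 mol

3.99 mol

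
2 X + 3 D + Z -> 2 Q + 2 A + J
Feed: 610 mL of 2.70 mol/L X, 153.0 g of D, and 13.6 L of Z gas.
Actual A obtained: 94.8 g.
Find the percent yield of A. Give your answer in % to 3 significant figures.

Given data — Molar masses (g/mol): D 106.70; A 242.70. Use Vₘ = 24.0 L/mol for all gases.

n(X) = 2.70 × 610.0/1000 = 1.647 mol
n(D) = 153.0 / 106.70 = 1.434 mol
n(Z) = 13.60 / 24.0 = 0.5667 mol
n/ν → X: 0.8235, D: 0.4780, Z: 0.5667; D is limiting.
theoretical n(A) = (2/3) × 1.434 = 0.9560 mol → 232.0 g
% yield = 94.8 / 232.0 × 100 = 40.86 %

40.9 %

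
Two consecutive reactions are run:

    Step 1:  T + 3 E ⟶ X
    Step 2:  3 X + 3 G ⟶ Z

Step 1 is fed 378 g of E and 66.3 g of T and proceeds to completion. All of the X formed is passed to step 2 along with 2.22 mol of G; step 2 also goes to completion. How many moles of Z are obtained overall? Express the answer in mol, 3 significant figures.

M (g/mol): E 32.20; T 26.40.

Step 1:
n(E) = 378.0 / 32.20 = 11.74 mol
n(T) = 66.30 / 26.40 = 2.511 mol
n/ν for E = 11.74/3 = 3.913
n/ν for T = 2.511/1 = 2.511
Smallest n/ν is T → limiting reagent.
n(X) produced = (1/1) × 2.511 = 2.511 mol
Step 2:
n(X) available = 2.511 mol
n(G) = 2.220 mol
n/ν for X = 2.511/3 = 0.8370
n/ν for G = 2.220/3 = 0.7400
Smallest n/ν is G → limiting reagent.
n(Z) = (1/3) × 2.220 = 0.7400 mol

0.740 mol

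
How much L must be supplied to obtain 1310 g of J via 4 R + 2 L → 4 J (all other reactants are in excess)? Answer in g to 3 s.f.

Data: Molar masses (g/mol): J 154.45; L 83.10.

352 g

n(J) = 1310 / 154.45 = 8.482 mol
n(L) = (2/4) × 8.482 = 4.241 mol
mass = 4.241 × 83.10 = 352.4 g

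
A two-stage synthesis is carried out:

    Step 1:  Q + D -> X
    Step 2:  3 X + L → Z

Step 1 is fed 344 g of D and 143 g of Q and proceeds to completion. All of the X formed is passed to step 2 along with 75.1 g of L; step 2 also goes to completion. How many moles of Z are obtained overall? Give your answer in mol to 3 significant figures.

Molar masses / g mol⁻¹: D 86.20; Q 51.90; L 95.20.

0.789 mol

Step 1:
n(D) = 344.0 / 86.20 = 3.991 mol
n(Q) = 143.0 / 51.90 = 2.755 mol
n/ν → D: 3.991, Q: 2.755; Q is limiting.
n(X) produced = (1/1) × 2.755 = 2.755 mol
Step 2:
n(X) available = 2.755 mol
n(L) = 75.10 / 95.20 = 0.7889 mol
n/ν → X: 0.9183, L: 0.7889; L is limiting.
n(Z) = (1/1) × 0.7889 = 0.7889 mol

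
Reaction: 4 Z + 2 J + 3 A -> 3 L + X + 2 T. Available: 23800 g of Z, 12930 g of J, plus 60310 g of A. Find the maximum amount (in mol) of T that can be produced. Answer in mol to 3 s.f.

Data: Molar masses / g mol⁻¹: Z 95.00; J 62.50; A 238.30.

125 mol

n(Z) = 23800 / 95.00 = 250.5 mol
n(J) = 12930 / 62.50 = 206.9 mol
n(A) = 60310 / 238.30 = 253.1 mol
n/ν → Z: 62.63, J: 103.5, A: 84.37; Z is limiting.
n(T) = (2/4) × 250.5 = 125.3 mol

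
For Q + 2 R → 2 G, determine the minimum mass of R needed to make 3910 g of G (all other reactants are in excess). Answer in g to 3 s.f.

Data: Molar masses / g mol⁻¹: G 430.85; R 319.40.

n(G) = 3910 / 430.85 = 9.075 mol
n(R) = (2/2) × 9.075 = 9.075 mol
mass = 9.075 × 319.40 = 2899 g

2900 g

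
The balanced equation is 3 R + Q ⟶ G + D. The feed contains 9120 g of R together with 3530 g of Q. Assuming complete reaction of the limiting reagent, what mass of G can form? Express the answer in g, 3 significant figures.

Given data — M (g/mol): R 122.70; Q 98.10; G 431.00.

10700 g

n(R) = 9120 / 122.70 = 74.33 mol
n(Q) = 3530 / 98.10 = 35.98 mol
n/ν for R = 74.33/3 = 24.78
n/ν for Q = 35.98/1 = 35.98
Smallest n/ν is R → limiting reagent.
n(G) = (1/3) × 74.33 = 24.78 mol
mass = 24.78 × 431.00 = 10680 g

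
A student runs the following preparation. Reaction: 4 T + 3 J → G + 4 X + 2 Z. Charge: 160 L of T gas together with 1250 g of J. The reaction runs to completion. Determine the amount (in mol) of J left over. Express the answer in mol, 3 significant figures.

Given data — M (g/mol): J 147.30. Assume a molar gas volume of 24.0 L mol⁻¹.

3.49 mol

n(T) = 160.0 / 24.0 = 6.667 mol
n(J) = 1250 / 147.30 = 8.486 mol
n/ν → T: 1.667, J: 2.829; T is limiting.
J consumed = (3/4) × 6.667 = 5.000 mol
J remaining = 8.486 − 5.000 = 3.486 mol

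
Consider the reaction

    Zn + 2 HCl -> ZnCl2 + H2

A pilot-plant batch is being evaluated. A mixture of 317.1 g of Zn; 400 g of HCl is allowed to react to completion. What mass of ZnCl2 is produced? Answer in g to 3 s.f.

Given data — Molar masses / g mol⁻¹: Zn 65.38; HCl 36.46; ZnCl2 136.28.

n(Zn) = 317.1 / 65.38 = 4.850 mol
n(HCl) = 400.0 / 36.46 = 10.97 mol
n/ν → Zn: 4.850, HCl: 5.485; Zn is limiting.
n(ZnCl2) = (1/1) × 4.850 = 4.850 mol
mass = 4.850 × 136.28 = 661.0 g

661 g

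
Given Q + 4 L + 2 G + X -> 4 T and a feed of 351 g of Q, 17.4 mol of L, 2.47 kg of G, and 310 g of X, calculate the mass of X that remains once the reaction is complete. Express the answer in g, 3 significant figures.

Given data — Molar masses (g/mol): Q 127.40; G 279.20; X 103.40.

n(Q) = 351.0 / 127.40 = 2.755 mol
n(L) = 17.40 mol
n(G) = 2.470×1000 / 279.20 = 8.847 mol
n(X) = 310.0 / 103.40 = 2.998 mol
n/ν for Q = 2.755/1 = 2.755
n/ν for L = 17.40/4 = 4.350
n/ν for G = 8.847/2 = 4.424
n/ν for X = 2.998/1 = 2.998
Smallest n/ν is Q → limiting reagent.
X consumed = (1/1) × 2.755 = 2.755 mol
X remaining = 2.998 − 2.755 = 0.2430 mol
mass = 0.2430 × 103.40 = 25.13 g

25.1 g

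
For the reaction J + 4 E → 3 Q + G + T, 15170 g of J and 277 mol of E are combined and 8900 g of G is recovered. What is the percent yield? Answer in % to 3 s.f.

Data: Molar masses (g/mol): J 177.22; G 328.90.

39.1 %

n(J) = 15170 / 177.22 = 85.60 mol
n(E) = 277.0 mol
n/ν → J: 85.60, E: 69.25; E is limiting.
theoretical n(G) = (1/4) × 277.0 = 69.25 mol → 22780 g
% yield = 8900 / 22780 × 100 = 39.07 %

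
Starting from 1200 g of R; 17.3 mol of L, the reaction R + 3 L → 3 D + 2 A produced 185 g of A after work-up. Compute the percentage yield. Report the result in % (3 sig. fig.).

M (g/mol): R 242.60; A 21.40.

87.4 %

n(R) = 1200 / 242.60 = 4.946 mol
n(L) = 17.30 mol
n/ν for R = 4.946/1 = 4.946
n/ν for L = 17.30/3 = 5.767
Smallest n/ν is R → limiting reagent.
theoretical n(A) = (2/1) × 4.946 = 9.892 mol → 211.7 g
% yield = 185 / 211.7 × 100 = 87.39 %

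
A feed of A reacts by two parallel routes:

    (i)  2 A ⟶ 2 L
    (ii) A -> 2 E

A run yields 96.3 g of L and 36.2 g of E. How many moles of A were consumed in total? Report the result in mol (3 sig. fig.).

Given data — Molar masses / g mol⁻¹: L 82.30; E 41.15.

n(L) = 96.3 / 82.30 = 1.170 mol
n(E) = 36.2 / 41.15 = 0.8797 mol
n(A) via (i) = (2/2)×1.170 = 1.170 mol
n(A) via (ii) = (1/2)×0.8797 = 0.4399 mol
total n(A) = 1.170 + 0.4399 = 1.610 mol

1.61 mol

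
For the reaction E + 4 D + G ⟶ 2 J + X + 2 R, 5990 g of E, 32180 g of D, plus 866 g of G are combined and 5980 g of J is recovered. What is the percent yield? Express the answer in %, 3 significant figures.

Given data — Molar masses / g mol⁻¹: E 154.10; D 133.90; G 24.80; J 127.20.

n(E) = 5990 / 154.10 = 38.87 mol
n(D) = 32180 / 133.90 = 240.3 mol
n(G) = 866.0 / 24.80 = 34.92 mol
n/ν for E = 38.87/1 = 38.87
n/ν for D = 240.3/4 = 60.08
n/ν for G = 34.92/1 = 34.92
Smallest n/ν is G → limiting reagent.
theoretical n(J) = (2/1) × 34.92 = 69.84 mol → 8884 g
% yield = 5980 / 8884 × 100 = 67.31 %

67.3 %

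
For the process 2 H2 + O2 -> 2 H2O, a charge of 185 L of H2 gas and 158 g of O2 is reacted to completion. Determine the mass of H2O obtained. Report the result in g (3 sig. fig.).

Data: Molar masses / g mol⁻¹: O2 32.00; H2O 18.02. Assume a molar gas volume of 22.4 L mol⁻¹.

n(H2) = 185.0 / 22.4 = 8.259 mol
n(O2) = 158.0 / 32.00 = 4.938 mol
n/ν → H2: 4.130, O2: 4.938; H2 is limiting.
n(H2O) = (2/2) × 8.259 = 8.259 mol
mass = 8.259 × 18.02 = 148.8 g

149 g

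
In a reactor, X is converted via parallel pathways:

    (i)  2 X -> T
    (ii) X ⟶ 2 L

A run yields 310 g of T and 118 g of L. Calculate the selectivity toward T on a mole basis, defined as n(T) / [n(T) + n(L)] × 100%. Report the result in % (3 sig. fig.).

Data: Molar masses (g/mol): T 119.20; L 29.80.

n(T) = 310 / 119.20 = 2.601 mol
n(L) = 118 / 29.80 = 3.960 mol
selectivity = 2.601/(2.601+3.960) × 100 = 39.64 %

39.6 %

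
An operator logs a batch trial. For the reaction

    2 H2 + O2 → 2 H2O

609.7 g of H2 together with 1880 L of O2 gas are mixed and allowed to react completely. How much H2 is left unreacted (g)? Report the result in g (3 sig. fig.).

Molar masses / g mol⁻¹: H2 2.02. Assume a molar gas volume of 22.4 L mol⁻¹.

271 g

n(H2) = 609.7 / 2.02 = 301.8 mol
n(O2) = 1880 / 22.4 = 83.93 mol
n/ν → H2: 150.9, O2: 83.93; O2 is limiting.
H2 consumed = (2/1) × 83.93 = 167.9 mol
H2 remaining = 301.8 − 167.9 = 133.9 mol
mass = 133.9 × 2.02 = 270.5 g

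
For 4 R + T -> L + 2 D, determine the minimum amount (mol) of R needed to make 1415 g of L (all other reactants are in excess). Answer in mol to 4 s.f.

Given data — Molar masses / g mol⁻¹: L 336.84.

16.80 mol

n(L) = 1415 / 336.84 = 4.201 mol
n(R) = (4/1) × 4.201 = 16.80 mol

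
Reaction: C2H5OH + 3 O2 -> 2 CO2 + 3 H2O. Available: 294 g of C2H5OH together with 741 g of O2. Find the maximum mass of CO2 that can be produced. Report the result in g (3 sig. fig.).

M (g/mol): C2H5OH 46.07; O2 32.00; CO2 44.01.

n(C2H5OH) = 294.0 / 46.07 = 6.382 mol
n(O2) = 741.0 / 32.00 = 23.16 mol
n/ν for C2H5OH = 6.382/1 = 6.382
n/ν for O2 = 23.16/3 = 7.720
Smallest n/ν is C2H5OH → limiting reagent.
n(CO2) = (2/1) × 6.382 = 12.76 mol
mass = 12.76 × 44.01 = 561.6 g

562 g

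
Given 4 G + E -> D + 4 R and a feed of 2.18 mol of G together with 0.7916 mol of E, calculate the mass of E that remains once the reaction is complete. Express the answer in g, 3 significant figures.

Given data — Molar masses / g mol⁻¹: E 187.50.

46.2 g

n(G) = 2.180 mol
n(E) = 0.7916 mol
n/ν for G = 2.180/4 = 0.5450
n/ν for E = 0.7916/1 = 0.7916
Smallest n/ν is G → limiting reagent.
E consumed = (1/4) × 2.180 = 0.5450 mol
E remaining = 0.7916 − 0.5450 = 0.2466 mol
mass = 0.2466 × 187.50 = 46.24 g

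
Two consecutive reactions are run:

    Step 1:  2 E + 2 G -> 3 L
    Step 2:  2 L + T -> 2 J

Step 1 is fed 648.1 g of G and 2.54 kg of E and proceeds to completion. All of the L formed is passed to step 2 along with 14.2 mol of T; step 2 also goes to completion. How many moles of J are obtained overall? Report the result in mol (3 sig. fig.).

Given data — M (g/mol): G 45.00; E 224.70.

Step 1:
n(G) = 648.1 / 45.00 = 14.40 mol
n(E) = 2.540×1000 / 224.70 = 11.30 mol
n/ν for G = 14.40/2 = 7.200
n/ν for E = 11.30/2 = 5.650
Smallest n/ν is E → limiting reagent.
n(L) produced = (3/2) × 11.30 = 16.95 mol
Step 2:
n(L) available = 16.95 mol
n(T) = 14.20 mol
n/ν for L = 16.95/2 = 8.475
n/ν for T = 14.20/1 = 14.20
Smallest n/ν is L → limiting reagent.
n(J) = (2/2) × 16.95 = 16.95 mol

17.0 mol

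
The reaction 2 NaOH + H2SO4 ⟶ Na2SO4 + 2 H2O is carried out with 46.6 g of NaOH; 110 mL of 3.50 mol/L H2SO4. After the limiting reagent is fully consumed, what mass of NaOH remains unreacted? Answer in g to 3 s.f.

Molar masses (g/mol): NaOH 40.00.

15.8 g

n(NaOH) = 46.60 / 40.00 = 1.165 mol
n(H2SO4) = 3.50 × 110.0/1000 = 0.3850 mol
n/ν for NaOH = 1.165/2 = 0.5825
n/ν for H2SO4 = 0.3850/1 = 0.3850
Smallest n/ν is H2SO4 → limiting reagent.
NaOH consumed = (2/1) × 0.3850 = 0.7700 mol
NaOH remaining = 1.165 − 0.7700 = 0.3950 mol
mass = 0.3950 × 40.00 = 15.80 g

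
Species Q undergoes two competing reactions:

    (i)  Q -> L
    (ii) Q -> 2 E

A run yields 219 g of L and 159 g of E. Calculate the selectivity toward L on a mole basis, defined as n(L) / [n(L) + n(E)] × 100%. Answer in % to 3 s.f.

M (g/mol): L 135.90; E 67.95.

n(L) = 219 / 135.90 = 1.611 mol
n(E) = 159 / 67.95 = 2.340 mol
selectivity = 1.611/(1.611+2.340) × 100 = 40.77 %

40.8 %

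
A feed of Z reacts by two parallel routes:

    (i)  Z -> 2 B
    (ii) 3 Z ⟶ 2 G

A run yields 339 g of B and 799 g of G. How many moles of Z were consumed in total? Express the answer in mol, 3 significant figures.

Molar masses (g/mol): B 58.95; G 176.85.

9.65 mol

n(B) = 339 / 58.95 = 5.751 mol
n(G) = 799 / 176.85 = 4.518 mol
n(Z) via (i) = (1/2)×5.751 = 2.876 mol
n(Z) via (ii) = (3/2)×4.518 = 6.777 mol
total n(Z) = 2.876 + 6.777 = 9.653 mol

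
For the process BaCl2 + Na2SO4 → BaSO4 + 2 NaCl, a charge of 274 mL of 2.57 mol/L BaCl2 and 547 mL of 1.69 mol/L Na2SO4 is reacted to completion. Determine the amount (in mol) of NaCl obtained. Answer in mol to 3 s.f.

1.41 mol

n(BaCl2) = 2.57 × 274.0/1000 = 0.7042 mol
n(Na2SO4) = 1.69 × 547.0/1000 = 0.9244 mol
n/ν for BaCl2 = 0.7042/1 = 0.7042
n/ν for Na2SO4 = 0.9244/1 = 0.9244
Smallest n/ν is BaCl2 → limiting reagent.
n(NaCl) = (2/1) × 0.7042 = 1.408 mol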